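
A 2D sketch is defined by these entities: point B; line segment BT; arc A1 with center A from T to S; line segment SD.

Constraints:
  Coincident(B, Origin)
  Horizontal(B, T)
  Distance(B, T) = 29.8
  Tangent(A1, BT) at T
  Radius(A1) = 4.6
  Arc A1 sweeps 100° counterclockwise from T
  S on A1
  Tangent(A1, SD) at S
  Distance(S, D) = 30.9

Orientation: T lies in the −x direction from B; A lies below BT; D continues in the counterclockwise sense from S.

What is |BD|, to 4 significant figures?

46.07

B is at the origin; BT is horizontal with |BT| = 29.8 and T on the −x side, so T = (-29.80, 0.000). The tangent condition forces AT to be normal to BT, so A = T + (0, -4.6) = (-29.80, -4.600). On A1, T sits at bearing 90° from A; a 100° counterclockwise sweep puts S at bearing 190°, so S = A + 4.6·(cos 190°, sin 190°) = (-34.33, -5.399). The tangent condition forces AS to be normal to SD, so SD runs along (−sin 190°, cos 190°); with |SD| = 30.9, D = (-28.96, -35.83). Then |BD| = |D − B| = 46.07.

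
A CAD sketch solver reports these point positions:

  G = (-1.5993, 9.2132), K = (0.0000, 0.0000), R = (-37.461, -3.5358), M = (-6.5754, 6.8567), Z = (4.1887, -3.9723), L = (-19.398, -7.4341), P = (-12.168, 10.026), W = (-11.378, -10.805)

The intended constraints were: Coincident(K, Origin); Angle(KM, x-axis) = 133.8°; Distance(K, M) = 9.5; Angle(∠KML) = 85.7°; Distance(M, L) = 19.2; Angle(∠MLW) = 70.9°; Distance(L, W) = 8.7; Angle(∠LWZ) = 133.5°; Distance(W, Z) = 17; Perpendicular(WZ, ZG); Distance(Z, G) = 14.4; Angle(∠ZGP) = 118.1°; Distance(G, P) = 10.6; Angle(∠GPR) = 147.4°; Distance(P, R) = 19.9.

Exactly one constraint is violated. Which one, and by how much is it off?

Distance(P, R) = 19.9 — off by 8.80.

K = (0.00, 0.00) ✓; KM at 133.8° ✓; |KM| = 9.500 ✓; ∠KML = 85.70° ✓; |ML| = 19.20 ✓; ∠MLW = 70.90° ✓; |LW| = 8.700 ✓; ∠LWZ = 133.5° ✓; |WZ| = 17.00 ✓; ∠(WZ, ZG) = 90.00° ✓; |ZG| = 14.40 ✓; ∠ZGP = 118.1° ✓; |GP| = 10.60 ✓; ∠GPR = 147.4° ✓; |PR| = 28.70 ✗.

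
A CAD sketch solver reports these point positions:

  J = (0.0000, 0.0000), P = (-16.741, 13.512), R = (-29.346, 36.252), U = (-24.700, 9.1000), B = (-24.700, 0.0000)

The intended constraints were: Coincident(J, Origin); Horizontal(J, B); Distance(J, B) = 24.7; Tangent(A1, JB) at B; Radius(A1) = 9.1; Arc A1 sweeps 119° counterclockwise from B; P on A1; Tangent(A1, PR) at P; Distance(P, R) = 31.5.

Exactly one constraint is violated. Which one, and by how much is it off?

Distance(P, R) = 31.5 — off by 5.50.

J = (0.00, 0.00) ✓; J.y = 0.00, B.y = 0.00 ✓; |JB| = 24.70 ✓; ∠(UB, BJ) = 90.00° ✓; |UB| = 9.100 ✓; bearing(U→P) − bearing(U→B) = 119.0° ✓; |UP| = 9.100 ✓; ∠(UP, PR) = 90.00° ✓; |PR| = 26.00 ✗.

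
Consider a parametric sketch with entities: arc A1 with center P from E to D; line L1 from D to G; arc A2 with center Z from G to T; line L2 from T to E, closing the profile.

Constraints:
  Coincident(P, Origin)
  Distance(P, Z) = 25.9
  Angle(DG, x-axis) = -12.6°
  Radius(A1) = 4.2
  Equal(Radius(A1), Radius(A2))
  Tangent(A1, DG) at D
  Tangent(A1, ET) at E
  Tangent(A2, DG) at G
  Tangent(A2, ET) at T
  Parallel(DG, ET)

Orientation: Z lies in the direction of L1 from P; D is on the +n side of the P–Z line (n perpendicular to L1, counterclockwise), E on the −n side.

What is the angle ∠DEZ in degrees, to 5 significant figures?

80.789°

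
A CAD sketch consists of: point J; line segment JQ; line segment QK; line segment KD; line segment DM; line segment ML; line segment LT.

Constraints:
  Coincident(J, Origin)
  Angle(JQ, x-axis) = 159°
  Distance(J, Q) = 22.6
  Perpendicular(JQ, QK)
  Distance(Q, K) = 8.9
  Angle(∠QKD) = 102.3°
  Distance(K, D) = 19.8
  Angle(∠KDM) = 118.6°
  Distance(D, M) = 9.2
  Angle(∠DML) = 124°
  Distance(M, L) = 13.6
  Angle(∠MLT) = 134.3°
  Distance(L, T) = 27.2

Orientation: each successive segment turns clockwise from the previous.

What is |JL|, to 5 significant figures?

7.0091

J is at the origin; JQ runs at 159.0° with length 22.6, so Q = (-21.099, 8.0991). JQ ⟂ QK, so QK runs at 69.000°; with |QK| = 8.9, K = (-17.909, 16.408). ∠QKD = 102.3° gives KD at -8.7000° from the x-axis; with |KD| = 19.8, D = (1.6627, 13.413). ∠KDM = 118.6° gives DM at -70.100° from the x-axis; with |DM| = 9.2, M = (4.7942, 4.7624). ∠DML = 124.0° gives ML at -126.10° from the x-axis; with |ML| = 13.6, L = (-3.2188, -6.2263). Then |JL| = |L − J| = 7.0091.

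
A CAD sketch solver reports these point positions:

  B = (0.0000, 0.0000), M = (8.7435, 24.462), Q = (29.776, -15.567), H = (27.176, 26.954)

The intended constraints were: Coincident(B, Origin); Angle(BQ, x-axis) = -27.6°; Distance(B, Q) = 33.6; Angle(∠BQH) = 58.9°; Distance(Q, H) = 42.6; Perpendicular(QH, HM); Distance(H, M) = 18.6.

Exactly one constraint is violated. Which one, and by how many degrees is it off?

Perpendicular(QH, HM) — off by 4.20°.

B = (0.00, 0.00) ✓; BQ at -27.60° ✓; |BQ| = 33.60 ✓; ∠BQH = 58.90° ✓; |QH| = 42.60 ✓; ∠(QH, HM) = 94.20° ✗; |HM| = 18.60 ✓.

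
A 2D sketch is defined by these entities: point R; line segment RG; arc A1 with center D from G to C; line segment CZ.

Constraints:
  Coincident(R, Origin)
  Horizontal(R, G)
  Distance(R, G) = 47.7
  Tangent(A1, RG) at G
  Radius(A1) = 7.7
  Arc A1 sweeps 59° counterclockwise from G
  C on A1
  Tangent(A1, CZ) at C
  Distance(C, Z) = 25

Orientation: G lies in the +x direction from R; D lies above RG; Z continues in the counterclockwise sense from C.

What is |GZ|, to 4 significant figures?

31.82

R is at the origin; R and G share the same y with |RG| = 47.7 and G on the +x side, so G = (47.70, 0.000). Tangency of A1 to RG means the radius DG is perpendicular to RG, so D = G + (0, 7.7) = (47.70, 7.700). On A1, G sits at bearing -90° from D; a 59° counterclockwise sweep puts C at bearing -31°, so C = D + 7.7·(cos -31°, sin -31°) = (54.30, 3.734). Since A1 is tangent to CZ there, DC ⟂ CZ, so CZ runs along (−sin -31°, cos -31°); with |CZ| = 25.0, Z = (67.18, 25.16). Then |GZ| = |Z − G| = 31.82.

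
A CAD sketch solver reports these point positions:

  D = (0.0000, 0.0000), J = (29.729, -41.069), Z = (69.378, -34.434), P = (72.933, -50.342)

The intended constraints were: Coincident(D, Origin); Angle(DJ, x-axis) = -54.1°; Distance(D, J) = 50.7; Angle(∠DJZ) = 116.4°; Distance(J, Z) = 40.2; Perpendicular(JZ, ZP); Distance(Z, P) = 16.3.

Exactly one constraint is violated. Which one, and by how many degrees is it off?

Perpendicular(JZ, ZP) — off by 3.10°.

D = (0.00, 0.00) ✓; DJ at -54.10° ✓; |DJ| = 50.70 ✓; ∠DJZ = 116.4° ✓; |JZ| = 40.20 ✓; ∠(JZ, ZP) = 86.90° ✗; |ZP| = 16.30 ✓.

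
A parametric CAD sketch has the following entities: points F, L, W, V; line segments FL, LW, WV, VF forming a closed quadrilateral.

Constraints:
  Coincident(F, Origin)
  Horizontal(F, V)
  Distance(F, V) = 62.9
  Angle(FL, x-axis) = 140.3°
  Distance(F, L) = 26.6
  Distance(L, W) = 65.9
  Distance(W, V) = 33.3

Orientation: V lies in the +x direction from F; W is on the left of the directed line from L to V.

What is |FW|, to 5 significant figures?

52.499

Checks: |LW| = 65.90 ✓; |WV| = 33.30 ✓.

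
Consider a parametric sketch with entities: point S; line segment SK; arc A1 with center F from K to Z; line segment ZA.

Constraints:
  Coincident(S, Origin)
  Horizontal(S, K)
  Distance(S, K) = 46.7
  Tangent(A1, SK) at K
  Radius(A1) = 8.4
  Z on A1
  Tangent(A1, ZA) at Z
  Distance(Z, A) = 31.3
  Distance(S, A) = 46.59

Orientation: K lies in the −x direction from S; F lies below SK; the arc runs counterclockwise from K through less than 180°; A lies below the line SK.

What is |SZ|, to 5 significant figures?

54.424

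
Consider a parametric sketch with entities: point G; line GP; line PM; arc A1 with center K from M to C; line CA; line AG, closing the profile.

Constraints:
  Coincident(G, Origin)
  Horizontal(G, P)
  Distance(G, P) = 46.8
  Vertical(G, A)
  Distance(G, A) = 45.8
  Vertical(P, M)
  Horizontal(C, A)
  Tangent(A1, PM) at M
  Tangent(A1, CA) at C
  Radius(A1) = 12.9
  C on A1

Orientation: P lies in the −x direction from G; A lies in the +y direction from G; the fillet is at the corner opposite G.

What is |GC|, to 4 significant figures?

56.98

The virtual corner opposite G is at (-46.80, 45.80). The tangent condition forces KM to be normal to PM and A1 meets CA tangentially, so KC is at right angles to CA, with radius 12.9, so the center K sits 12.9 in from both sides at K = (-33.90, 32.90). That places the tangent points at M = (-46.80, 32.90) on PM and C = (-33.90, 45.80) on CA. Then |GC| = |C − G| = 56.98.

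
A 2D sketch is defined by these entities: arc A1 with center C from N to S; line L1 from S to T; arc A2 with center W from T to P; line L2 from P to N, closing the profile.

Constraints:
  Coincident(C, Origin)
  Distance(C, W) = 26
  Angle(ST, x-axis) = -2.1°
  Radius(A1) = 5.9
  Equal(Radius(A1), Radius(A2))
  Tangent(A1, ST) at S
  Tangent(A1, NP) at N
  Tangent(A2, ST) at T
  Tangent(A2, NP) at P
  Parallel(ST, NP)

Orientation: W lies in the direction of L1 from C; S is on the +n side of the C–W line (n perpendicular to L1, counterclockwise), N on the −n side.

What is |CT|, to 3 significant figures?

26.7

The slot axis is L1's direction at -2.1°, so u = (cos -2.1°, sin -2.1°) = (0.999, -0.0366) and n = (−sin -2.1°, cos -2.1°) = (0.0366, 0.999). C is at the origin and W lies 26.0 along u from C, so W = 26.0·u = (26.0, -0.953). Tangency of A1 to both parallel lines with radius 5.9 puts S and N at C ± 5.9·n: S = (0.216, 5.90), N = (-0.216, -5.90). Equal radii place T and P the same way about W: T = W + 5.9·n = (26.2, 4.94), P = W − 5.9·n = (25.8, -6.85). Then |CT| = |T − C| = 26.7.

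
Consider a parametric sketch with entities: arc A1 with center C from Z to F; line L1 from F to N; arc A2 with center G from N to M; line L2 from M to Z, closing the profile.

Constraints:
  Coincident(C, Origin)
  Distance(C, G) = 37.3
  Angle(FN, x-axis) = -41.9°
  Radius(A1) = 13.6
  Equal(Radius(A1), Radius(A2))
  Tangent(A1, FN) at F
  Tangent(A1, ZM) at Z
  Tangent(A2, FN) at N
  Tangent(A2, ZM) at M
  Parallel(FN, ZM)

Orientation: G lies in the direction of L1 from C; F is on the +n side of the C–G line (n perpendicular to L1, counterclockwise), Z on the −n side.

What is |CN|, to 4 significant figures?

39.70

The slot axis is L1's direction at -41.9°, so u = (cos -41.9°, sin -41.9°) = (0.7443, -0.6678) and n = (−sin -41.9°, cos -41.9°) = (0.6678, 0.7443). C is at the origin and G lies 37.3 along u from C, so G = 37.3·u = (27.76, -24.91). Tangency of A1 to both parallel lines with radius 13.6 puts F and Z at C ± 13.6·n: F = (9.083, 10.12), Z = (-9.083, -10.12). Equal radii place N and M the same way about G: N = G + 13.6·n = (36.85, -14.79), M = G − 13.6·n = (18.68, -35.03). Then |CN| = |N − C| = 39.70.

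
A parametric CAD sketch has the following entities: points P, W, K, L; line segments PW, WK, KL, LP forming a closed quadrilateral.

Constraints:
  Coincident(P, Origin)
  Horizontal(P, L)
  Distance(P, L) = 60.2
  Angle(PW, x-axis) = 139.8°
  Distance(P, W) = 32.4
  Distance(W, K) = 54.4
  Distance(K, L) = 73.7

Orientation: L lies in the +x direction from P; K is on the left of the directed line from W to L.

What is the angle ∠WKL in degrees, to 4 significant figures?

84.72°

Checks: |WK| = 54.40 ✓; |KL| = 73.70 ✓.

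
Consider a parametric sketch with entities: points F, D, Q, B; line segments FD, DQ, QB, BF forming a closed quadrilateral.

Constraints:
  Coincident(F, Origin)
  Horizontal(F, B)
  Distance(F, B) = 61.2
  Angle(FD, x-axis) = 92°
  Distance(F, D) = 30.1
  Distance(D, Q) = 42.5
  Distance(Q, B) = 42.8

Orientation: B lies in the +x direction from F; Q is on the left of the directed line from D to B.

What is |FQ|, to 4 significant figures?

55.48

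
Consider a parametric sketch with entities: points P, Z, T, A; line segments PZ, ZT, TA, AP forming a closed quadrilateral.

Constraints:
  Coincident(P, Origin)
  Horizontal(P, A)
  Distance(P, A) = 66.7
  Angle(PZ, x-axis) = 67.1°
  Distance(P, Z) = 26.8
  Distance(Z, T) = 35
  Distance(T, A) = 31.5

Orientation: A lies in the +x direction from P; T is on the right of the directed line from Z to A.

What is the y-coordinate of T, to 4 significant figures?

-0.03818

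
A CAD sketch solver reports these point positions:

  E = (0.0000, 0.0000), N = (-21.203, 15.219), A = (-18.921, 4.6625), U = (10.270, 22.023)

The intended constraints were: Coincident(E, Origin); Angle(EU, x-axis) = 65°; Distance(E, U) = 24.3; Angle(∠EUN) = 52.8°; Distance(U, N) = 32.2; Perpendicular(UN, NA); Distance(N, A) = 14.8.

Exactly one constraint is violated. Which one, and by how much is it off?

Distance(N, A) = 14.8 — off by 4.00.

E = (0.00, 0.00) ✓; EU at 65.00° ✓; |EU| = 24.30 ✓; ∠EUN = 52.80° ✓; |UN| = 32.20 ✓; ∠(UN, NA) = 90.00° ✓; |NA| = 10.80 ✗.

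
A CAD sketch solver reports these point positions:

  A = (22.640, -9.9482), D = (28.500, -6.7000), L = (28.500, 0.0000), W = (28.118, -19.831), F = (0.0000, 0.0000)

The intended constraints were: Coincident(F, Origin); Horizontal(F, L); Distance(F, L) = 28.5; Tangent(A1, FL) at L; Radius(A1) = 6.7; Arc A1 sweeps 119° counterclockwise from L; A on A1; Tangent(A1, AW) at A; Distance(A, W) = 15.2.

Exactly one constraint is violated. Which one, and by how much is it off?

Distance(A, W) = 15.2 — off by 3.90.

F = (0.00, 0.00) ✓; F.y = 0.00, L.y = 0.00 ✓; |FL| = 28.50 ✓; ∠(DL, LF) = 90.00° ✓; |DL| = 6.700 ✓; bearing(D→A) − bearing(D→L) = 119.0° ✓; |DA| = 6.700 ✓; ∠(DA, AW) = 90.00° ✓; |AW| = 11.30 ✗.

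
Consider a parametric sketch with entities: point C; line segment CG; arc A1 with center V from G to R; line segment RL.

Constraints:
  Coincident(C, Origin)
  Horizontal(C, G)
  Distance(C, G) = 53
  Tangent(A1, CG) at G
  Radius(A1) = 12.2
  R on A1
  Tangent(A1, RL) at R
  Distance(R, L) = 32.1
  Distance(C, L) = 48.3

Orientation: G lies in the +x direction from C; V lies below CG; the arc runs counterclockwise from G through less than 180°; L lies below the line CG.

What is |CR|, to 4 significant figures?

42.34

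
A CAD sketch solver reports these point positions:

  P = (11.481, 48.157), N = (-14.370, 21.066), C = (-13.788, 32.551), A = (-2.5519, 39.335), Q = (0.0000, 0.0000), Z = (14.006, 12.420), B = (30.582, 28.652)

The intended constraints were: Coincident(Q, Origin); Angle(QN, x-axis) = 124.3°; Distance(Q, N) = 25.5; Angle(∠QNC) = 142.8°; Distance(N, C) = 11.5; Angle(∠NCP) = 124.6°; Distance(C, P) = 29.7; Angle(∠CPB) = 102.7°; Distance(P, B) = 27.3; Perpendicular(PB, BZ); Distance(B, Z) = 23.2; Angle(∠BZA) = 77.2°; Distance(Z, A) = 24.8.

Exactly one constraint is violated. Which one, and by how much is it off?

Distance(Z, A) = 24.8 — off by 6.80.

Q = (0.00, 0.00) ✓; QN at 124.3° ✓; |QN| = 25.50 ✓; ∠QNC = 142.8° ✓; |NC| = 11.50 ✓; ∠NCP = 124.6° ✓; |CP| = 29.70 ✓; ∠CPB = 102.7° ✓; |PB| = 27.30 ✓; ∠(PB, BZ) = 90.00° ✓; |BZ| = 23.20 ✓; ∠BZA = 77.20° ✓; |ZA| = 31.60 ✗.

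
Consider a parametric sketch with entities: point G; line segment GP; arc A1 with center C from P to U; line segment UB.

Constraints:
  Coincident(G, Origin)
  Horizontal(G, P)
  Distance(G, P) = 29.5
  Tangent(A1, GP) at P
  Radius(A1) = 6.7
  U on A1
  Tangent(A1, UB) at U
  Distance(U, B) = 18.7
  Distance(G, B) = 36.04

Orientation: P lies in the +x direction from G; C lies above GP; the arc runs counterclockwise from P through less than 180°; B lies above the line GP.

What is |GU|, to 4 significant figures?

36.61

G is at the origin; G and P share the same y with |GP| = 29.5 and P on the +x side, so P = (29.50, 0.000). Since A1 is tangent to GP there, CP ⟂ GP, so C = P + (0, 6.7) = (29.50, 6.700). Since CU ⟂ UB (tangency), |CB| = √(6.7² + 18.7²) = 19.86 regardless of where U sits on A1. So B lies on both circle(G, 36.04) and circle(C, 19.86); the above-GP intersection is B = (24.93, 26.03). U is the foot of the tangent from B: U = (35.12, 10.35).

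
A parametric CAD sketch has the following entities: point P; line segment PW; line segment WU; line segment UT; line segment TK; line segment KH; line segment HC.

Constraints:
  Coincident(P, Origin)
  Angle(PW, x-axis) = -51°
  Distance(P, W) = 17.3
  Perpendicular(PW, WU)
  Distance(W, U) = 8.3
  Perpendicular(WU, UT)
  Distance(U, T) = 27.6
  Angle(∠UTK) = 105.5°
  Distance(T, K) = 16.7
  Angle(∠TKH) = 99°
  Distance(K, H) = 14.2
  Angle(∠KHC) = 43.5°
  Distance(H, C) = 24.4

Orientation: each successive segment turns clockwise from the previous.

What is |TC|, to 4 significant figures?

0.9365

∠TKH = 99.0° gives KH at -26.50° from the x-axis; with |KH| = 14.2, H = (9.473, 10.04). ∠KHC = 43.5° gives HC at -163.0° from the x-axis; with |HC| = 24.4, C = (-13.86, 2.907). Then |TC| = |C − T| = 0.9365.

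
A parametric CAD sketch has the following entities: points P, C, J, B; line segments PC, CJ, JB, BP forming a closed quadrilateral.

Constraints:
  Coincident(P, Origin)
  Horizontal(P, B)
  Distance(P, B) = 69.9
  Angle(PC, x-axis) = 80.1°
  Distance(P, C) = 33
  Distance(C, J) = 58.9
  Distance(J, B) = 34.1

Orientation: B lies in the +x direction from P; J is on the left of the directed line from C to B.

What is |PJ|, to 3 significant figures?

72.8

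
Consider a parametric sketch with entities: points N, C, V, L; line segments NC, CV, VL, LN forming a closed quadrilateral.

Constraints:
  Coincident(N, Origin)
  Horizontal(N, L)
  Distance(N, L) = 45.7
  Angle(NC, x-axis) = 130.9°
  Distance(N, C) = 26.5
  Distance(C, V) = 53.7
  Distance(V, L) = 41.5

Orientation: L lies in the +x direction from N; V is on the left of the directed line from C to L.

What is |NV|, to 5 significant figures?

51.234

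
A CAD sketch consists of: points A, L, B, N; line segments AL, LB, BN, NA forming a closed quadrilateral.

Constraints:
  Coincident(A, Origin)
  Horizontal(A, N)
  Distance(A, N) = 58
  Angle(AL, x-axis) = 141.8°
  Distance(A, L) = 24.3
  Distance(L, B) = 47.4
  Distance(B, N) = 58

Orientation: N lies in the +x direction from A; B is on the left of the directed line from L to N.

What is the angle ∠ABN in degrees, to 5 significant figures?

66.038°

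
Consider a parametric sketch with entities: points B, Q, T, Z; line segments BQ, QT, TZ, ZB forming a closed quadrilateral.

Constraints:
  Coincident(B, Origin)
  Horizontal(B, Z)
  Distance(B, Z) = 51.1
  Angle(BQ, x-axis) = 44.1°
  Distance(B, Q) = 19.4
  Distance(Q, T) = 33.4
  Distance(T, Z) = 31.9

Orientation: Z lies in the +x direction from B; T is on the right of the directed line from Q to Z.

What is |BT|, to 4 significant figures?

30.70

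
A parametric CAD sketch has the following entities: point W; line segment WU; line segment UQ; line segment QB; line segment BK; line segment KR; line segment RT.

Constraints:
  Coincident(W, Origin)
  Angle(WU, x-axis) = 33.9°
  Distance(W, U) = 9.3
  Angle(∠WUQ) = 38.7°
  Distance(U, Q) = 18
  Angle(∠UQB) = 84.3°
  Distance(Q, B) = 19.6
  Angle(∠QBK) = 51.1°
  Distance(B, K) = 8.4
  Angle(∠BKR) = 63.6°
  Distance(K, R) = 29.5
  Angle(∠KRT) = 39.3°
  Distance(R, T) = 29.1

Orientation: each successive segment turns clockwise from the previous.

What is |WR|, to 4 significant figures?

30.76

∠QBK = 51.1° gives BK at 28.00° from the x-axis; with |BK| = 8.4, K = (-8.275, -0.3559). ∠BKR = 63.6° gives KR at -88.40° from the x-axis; with |KR| = 29.5, R = (-7.452, -29.84). Then |WR| = |R − W| = 30.76.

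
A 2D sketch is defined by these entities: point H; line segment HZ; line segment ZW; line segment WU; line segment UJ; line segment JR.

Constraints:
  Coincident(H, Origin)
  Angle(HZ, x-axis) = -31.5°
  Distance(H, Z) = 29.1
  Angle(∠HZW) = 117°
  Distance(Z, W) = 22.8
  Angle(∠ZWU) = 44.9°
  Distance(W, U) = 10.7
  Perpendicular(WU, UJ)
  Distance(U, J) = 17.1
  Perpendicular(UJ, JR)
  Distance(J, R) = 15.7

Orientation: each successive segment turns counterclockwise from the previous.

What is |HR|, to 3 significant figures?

49.8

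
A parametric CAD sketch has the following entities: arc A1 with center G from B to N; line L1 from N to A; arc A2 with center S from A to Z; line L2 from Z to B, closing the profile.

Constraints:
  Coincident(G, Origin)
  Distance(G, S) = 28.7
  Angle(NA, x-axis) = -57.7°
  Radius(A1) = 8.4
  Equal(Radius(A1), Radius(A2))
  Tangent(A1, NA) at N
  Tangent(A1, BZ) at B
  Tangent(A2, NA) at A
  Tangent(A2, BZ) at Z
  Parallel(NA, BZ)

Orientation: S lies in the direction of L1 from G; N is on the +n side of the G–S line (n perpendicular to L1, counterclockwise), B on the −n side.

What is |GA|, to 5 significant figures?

29.904

The slot axis is L1's direction at -57.7°, so u = (cos -57.7°, sin -57.7°) = (0.53435, -0.84526) and n = (−sin -57.7°, cos -57.7°) = (0.84526, 0.53435). G is at the origin and S lies 28.7 along u from G, so S = 28.7·u = (15.336, -24.259). Tangency of A1 to both parallel lines with radius 8.4 puts N and B at G ± 8.4·n: N = (7.1002, 4.4886), B = (-7.1002, -4.4886). Equal radii place A and Z the same way about S: A = S + 8.4·n = (22.436, -19.770), Z = S − 8.4·n = (8.2357, -28.748). Then |GA| = |A − G| = 29.904.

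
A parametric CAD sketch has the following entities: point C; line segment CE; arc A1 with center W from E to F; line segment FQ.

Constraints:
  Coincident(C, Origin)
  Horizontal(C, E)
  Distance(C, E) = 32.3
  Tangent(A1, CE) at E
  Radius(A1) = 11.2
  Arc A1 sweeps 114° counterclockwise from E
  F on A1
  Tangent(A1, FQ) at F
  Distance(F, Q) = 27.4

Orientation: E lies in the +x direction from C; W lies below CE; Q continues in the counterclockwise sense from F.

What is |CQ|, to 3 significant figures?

52.6

C is at the origin; C and E share the same y with |CE| = 32.3 and E on the +x side, so E = (32.3, 0.00). A1 meets CE tangentially, so WE is at right angles to CE, so W = E + (0, -11.2) = (32.3, -11.2). On A1, E sits at bearing 90° from W; a 114° counterclockwise sweep puts F at bearing 204°, so F = W + 11.2·(cos 204°, sin 204°) = (22.1, -15.8). A1 meets FQ tangentially, so WF is at right angles to FQ, so FQ runs along (−sin 204°, cos 204°); with |FQ| = 27.4, Q = (33.2, -40.8). Then |CQ| = |Q − C| = 52.6.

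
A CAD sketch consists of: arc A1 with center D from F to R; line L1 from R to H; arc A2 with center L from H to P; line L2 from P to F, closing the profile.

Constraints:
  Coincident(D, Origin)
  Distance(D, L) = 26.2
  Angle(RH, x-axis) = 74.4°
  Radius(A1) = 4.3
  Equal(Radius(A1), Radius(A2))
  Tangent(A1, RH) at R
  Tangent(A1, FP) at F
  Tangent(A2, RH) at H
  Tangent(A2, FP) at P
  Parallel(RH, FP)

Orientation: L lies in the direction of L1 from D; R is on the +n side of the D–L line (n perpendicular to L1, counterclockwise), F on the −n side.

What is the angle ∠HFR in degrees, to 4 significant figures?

71.83°

The slot axis is L1's direction at 74.4°, so u = (cos 74.4°, sin 74.4°) = (0.2689, 0.9632) and n = (−sin 74.4°, cos 74.4°) = (-0.9632, 0.2689). D is at the origin and L lies 26.2 along u from D, so L = 26.2·u = (7.046, 25.23). Tangency of A1 to both parallel lines with radius 4.3 puts R and F at D ± 4.3·n: R = (-4.142, 1.156), F = (4.142, -1.156). Equal radii place H and P the same way about L: H = L + 4.3·n = (2.904, 26.39), P = L − 4.3·n = (11.19, 24.08). Then cos ∠HFR = FH·FR / (|FH||FR|), giving 71.83°.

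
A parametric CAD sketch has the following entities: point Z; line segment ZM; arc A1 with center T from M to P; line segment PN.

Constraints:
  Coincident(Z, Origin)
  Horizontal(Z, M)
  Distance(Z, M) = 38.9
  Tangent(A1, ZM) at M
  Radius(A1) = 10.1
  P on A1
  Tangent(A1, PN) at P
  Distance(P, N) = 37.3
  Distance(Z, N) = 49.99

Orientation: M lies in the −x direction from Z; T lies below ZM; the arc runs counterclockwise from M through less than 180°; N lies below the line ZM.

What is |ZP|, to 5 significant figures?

49.437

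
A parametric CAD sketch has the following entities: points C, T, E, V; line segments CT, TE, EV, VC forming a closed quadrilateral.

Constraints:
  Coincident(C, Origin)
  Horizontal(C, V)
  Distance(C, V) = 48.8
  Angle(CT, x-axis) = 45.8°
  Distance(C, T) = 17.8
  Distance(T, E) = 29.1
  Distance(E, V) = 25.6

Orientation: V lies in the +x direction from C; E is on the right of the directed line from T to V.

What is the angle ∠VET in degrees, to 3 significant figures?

89.4°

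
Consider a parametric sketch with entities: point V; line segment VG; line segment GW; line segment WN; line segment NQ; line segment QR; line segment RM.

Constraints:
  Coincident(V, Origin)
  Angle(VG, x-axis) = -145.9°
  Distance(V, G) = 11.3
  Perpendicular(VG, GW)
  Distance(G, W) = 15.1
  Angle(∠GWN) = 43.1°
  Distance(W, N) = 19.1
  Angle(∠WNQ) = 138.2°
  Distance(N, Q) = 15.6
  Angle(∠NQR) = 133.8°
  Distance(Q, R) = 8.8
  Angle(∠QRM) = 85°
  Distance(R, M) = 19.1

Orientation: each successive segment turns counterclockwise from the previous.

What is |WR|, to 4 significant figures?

36.49

V is at the origin; VG runs at -145.9° with length 11.3, so G = (-9.357, -6.335). VG is perpendicular to GW, so GW runs at -55.90°; with |GW| = 15.1, W = (-0.8914, -18.84). ∠GWN = 43.1° gives WN at 81.00° from the x-axis; with |WN| = 19.1, N = (2.096, 0.02592). ∠WNQ = 138.2° gives NQ at 122.8° from the x-axis; with |NQ| = 15.6, Q = (-6.354, 13.14). ∠NQR = 133.8° gives QR at 169.0° from the x-axis; with |QR| = 8.8, R = (-14.99, 14.82). Then |WR| = |R − W| = 36.49.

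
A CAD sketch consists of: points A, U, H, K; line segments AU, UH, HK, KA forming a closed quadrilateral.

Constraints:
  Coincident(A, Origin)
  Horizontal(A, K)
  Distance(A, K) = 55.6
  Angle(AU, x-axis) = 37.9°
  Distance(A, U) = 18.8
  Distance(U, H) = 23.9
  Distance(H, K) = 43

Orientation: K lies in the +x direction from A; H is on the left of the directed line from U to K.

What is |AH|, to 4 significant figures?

41.96

Checks: A.y = 0.00, K.y = 0.00 ✓; |UH| = 23.90 ✓; |HK| = 43.00 ✓.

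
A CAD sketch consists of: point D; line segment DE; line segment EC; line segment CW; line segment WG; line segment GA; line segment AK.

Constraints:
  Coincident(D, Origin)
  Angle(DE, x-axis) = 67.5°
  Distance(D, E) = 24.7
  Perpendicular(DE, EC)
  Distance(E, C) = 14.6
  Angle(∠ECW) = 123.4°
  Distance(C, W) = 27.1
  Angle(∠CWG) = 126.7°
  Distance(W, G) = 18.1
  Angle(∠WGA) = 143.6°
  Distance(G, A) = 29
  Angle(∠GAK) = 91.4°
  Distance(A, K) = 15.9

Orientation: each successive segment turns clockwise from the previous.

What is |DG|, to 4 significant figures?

27.73

D is at the origin; DE runs at 67.5° with length 24.7, so E = (9.452, 22.82). DE is perpendicular to EC, so EC runs at -22.50°; with |EC| = 14.6, C = (22.94, 17.23). ∠ECW = 123.4° gives CW at -79.10° from the x-axis; with |CW| = 27.1, W = (28.07, -9.378). ∠CWG = 126.7° gives WG at -132.4° from the x-axis; with |WG| = 18.1, G = (15.86, -22.74). Then |DG| = |G − D| = 27.73.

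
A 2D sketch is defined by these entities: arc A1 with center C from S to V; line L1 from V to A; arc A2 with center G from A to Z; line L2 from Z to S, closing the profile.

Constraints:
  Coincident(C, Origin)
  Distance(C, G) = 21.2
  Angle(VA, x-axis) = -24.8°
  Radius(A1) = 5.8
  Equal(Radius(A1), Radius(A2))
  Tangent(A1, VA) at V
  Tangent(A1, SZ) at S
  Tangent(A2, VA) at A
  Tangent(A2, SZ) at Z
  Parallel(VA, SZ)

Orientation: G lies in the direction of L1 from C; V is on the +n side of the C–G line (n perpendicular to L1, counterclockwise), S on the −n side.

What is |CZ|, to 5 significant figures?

21.979

The slot axis is L1's direction at -24.8°, so u = (cos -24.8°, sin -24.8°) = (0.90778, -0.41945) and n = (−sin -24.8°, cos -24.8°) = (0.41945, 0.90778). C is at the origin and G lies 21.2 along u from C, so G = 21.2·u = (19.245, -8.8924). Tangency of A1 to both parallel lines with radius 5.8 puts V and S at C ± 5.8·n: V = (2.4328, 5.2651), S = (-2.4328, -5.2651). Equal radii place A and Z the same way about G: A = G + 5.8·n = (21.678, -3.6273), Z = G − 5.8·n = (16.812, -14.157). Then |CZ| = |Z − C| = 21.979.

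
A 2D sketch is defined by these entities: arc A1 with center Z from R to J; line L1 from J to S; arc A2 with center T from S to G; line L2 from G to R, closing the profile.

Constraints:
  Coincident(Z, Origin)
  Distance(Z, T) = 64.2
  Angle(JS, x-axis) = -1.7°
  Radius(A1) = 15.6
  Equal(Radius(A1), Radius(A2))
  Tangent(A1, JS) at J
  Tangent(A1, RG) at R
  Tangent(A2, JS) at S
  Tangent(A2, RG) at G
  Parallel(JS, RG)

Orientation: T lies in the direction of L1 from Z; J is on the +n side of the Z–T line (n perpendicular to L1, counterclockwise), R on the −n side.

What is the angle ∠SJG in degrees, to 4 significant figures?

25.92°

The slot axis is L1's direction at -1.7°, so u = (cos -1.7°, sin -1.7°) = (0.9996, -0.02967) and n = (−sin -1.7°, cos -1.7°) = (0.02967, 0.9996). Z is at the origin and T lies 64.2 along u from Z, so T = 64.2·u = (64.17, -1.905). Tangency of A1 to both parallel lines with radius 15.6 puts J and R at Z ± 15.6·n: J = (0.4628, 15.59), R = (-0.4628, -15.59). Equal radii place S and G the same way about T: S = T + 15.6·n = (64.63, 13.69), G = T − 15.6·n = (63.71, -17.50). Then cos ∠SJG = JS·JG / (|JS||JG|), giving 25.92°.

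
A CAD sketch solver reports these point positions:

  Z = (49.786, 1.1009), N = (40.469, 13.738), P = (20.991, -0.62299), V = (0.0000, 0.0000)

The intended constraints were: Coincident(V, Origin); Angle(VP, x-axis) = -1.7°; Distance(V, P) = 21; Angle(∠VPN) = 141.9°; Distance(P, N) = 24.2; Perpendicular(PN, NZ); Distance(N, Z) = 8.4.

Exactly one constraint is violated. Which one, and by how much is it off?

Distance(N, Z) = 8.4 — off by 7.30.

V = (0.00, 0.00) ✓; VP at -1.700° ✓; |VP| = 21.00 ✓; ∠VPN = 141.9° ✓; |PN| = 24.20 ✓; ∠(PN, NZ) = 90.00° ✓; |NZ| = 15.70 ✗.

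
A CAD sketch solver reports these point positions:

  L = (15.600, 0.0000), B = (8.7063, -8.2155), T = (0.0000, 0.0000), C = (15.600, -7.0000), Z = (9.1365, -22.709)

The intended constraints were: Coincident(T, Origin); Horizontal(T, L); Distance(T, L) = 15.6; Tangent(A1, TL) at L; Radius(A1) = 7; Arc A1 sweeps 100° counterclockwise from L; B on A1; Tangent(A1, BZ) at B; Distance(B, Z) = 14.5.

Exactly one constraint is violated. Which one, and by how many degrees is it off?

Tangent(A1, BZ) at B — off by 8.30°.

T = (0.00, 0.00) ✓; T.y = 0.00, L.y = 0.00 ✓; |TL| = 15.60 ✓; ∠(CL, LT) = 90.00° ✓; |CL| = 7.000 ✓; bearing(C→B) − bearing(C→L) = 100.0° ✓; |CB| = 7.000 ✓; ∠(CB, BZ) = 98.30° ✗; |BZ| = 14.50 ✓.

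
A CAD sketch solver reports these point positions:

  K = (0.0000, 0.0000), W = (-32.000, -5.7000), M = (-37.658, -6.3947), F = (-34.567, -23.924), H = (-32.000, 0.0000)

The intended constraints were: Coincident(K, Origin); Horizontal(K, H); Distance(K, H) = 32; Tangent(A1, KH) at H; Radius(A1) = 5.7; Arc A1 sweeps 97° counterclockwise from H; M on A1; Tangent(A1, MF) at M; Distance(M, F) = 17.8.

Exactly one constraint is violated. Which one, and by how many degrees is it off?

Tangent(A1, MF) at M — off by 3.00°.

K = (0.00, 0.00) ✓; K.y = 0.00, H.y = 0.00 ✓; |KH| = 32.00 ✓; ∠(WH, HK) = 90.00° ✓; |WH| = 5.700 ✓; bearing(W→M) − bearing(W→H) = 97.00° ✓; |WM| = 5.700 ✓; ∠(WM, MF) = 87.00° ✗; |MF| = 17.80 ✓.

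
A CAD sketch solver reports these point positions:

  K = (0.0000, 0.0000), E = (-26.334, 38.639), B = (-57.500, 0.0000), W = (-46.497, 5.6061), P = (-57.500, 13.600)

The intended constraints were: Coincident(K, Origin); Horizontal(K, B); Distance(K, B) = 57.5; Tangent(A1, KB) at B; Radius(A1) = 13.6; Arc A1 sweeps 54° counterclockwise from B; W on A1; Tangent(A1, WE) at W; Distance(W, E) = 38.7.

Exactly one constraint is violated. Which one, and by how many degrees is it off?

Tangent(A1, WE) at W — off by 4.60°.

K = (0.00, 0.00) ✓; K.y = 0.00, B.y = 0.00 ✓; |KB| = 57.50 ✓; ∠(PB, BK) = 90.00° ✓; |PB| = 13.60 ✓; bearing(P→W) − bearing(P→B) = 54.00° ✓; |PW| = 13.60 ✓; ∠(PW, WE) = 85.40° ✗; |WE| = 38.70 ✓.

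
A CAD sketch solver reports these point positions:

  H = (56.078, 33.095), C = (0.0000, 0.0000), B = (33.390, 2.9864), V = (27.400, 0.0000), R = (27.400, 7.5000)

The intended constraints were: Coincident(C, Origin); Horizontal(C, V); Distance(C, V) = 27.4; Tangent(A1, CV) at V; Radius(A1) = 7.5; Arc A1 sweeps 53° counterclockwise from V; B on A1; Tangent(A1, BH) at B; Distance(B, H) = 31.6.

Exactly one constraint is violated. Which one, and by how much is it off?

Distance(B, H) = 31.6 — off by 6.10.

C = (0.00, 0.00) ✓; C.y = 0.00, V.y = 0.00 ✓; |CV| = 27.40 ✓; ∠(RV, VC) = 90.00° ✓; |RV| = 7.500 ✓; bearing(R→B) − bearing(R→V) = 53.00° ✓; |RB| = 7.500 ✓; ∠(RB, BH) = 90.00° ✓; |BH| = 37.70 ✗.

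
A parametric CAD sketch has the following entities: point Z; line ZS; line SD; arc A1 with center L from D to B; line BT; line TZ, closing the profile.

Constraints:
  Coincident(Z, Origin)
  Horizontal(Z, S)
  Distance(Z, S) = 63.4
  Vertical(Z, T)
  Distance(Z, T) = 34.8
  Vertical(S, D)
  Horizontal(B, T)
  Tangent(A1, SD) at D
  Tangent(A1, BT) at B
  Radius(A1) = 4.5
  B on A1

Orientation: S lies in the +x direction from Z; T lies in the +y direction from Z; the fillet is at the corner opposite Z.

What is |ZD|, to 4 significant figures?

70.27

Z is at the origin; ZS is horizontal with |ZS| = 63.4 and S on the +x side, so S = (63.40, 0.000). Z and T share the same x with |ZT| = 34.8 and T on the +y side, so T = (0.000, 34.80). The virtual corner opposite Z is at (63.40, 34.80). The tangent condition forces LD to be normal to SD and the tangent condition forces LB to be normal to BT, with radius 4.5, so the center L sits 4.5 in from both sides at L = (58.90, 30.30). That places the tangent points at D = (63.40, 30.30) on SD and B = (58.90, 34.80) on BT. Then |ZD| = |D − Z| = 70.27.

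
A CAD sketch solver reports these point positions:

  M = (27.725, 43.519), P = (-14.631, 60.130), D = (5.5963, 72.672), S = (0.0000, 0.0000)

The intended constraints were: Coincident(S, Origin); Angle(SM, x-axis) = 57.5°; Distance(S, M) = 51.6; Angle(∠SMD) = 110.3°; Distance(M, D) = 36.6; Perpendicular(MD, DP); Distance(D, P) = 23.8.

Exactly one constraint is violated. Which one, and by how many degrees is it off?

Perpendicular(MD, DP) — off by 5.40°.

S = (0.00, 0.00) ✓; SM at 57.50° ✓; |SM| = 51.60 ✓; ∠SMD = 110.3° ✓; |MD| = 36.60 ✓; ∠(MD, DP) = 84.60° ✗; |DP| = 23.80 ✓.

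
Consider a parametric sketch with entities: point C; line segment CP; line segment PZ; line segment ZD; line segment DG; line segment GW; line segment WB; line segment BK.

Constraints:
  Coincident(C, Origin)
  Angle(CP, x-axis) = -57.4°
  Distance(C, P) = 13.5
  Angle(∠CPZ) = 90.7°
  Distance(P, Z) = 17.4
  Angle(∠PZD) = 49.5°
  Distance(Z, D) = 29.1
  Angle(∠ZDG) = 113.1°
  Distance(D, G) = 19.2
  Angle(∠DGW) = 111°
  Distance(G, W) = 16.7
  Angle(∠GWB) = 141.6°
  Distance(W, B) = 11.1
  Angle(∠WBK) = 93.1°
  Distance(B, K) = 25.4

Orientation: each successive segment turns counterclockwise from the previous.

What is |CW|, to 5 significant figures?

24.870

C is at the origin; CP runs at -57.4° with length 13.5, so P = (7.2734, -11.373). ∠CPZ = 90.7° gives PZ at 31.900° from the x-axis; with |PZ| = 17.4, Z = (22.046, -2.1783). ∠PZD = 49.5° gives ZD at 162.40° from the x-axis; with |ZD| = 29.1, D = (-5.6923, 6.6207). ∠ZDG = 113.1° gives DG at -130.70° from the x-axis; with |DG| = 19.2, G = (-18.213, -7.9355). ∠DGW = 111.0° gives GW at -61.700° from the x-axis; with |GW| = 16.7, W = (-10.295, -22.639). Then |CW| = |W − C| = 24.870.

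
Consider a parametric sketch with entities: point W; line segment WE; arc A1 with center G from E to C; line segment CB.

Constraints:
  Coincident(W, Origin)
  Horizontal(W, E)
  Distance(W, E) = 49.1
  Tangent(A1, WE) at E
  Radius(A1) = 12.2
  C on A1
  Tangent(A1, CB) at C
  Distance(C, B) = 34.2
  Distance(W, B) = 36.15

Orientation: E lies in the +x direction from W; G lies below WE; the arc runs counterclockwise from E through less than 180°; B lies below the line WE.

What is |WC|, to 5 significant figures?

39.846

Checks: W = (0.00, 0.00) ✓; |GC| = 12.20 ✓; ∠(GC, CB) = 90.00° ✓; |CB| = 34.20 ✓; |WB| = 36.15 ✓.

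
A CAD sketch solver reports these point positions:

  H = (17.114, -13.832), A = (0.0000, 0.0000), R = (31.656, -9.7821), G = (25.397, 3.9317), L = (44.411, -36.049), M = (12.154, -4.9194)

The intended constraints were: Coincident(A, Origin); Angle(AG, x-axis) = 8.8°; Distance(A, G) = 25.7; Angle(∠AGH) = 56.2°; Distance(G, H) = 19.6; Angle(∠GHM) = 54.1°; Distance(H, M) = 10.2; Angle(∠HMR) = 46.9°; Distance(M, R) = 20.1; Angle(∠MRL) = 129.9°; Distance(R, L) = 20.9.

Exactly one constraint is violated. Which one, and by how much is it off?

Distance(R, L) = 20.9 — off by 8.30.

A = (0.00, 0.00) ✓; AG at 8.800° ✓; |AG| = 25.70 ✓; ∠AGH = 56.20° ✓; |GH| = 19.60 ✓; ∠GHM = 54.10° ✓; |HM| = 10.20 ✓; ∠HMR = 46.90° ✓; |MR| = 20.10 ✓; ∠MRL = 129.9° ✓; |RL| = 29.20 ✗.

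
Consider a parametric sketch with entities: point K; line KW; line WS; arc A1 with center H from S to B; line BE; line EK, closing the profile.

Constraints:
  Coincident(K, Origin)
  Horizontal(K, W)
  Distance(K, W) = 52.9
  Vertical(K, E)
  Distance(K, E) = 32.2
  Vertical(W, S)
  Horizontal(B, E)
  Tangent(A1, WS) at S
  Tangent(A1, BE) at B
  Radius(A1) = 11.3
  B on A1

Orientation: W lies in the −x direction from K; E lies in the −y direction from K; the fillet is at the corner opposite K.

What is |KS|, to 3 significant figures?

56.9

K is at the origin; K and W share the same y with |KW| = 52.9 and W on the −x side, so W = (-52.9, 0.00). K and E share the same x with |KE| = 32.2 and E on the −y side, so E = (0.00, -32.2). The virtual corner opposite K is at (-52.9, -32.2). The tangent condition forces HS to be normal to WS and tangency of A1 to BE means the radius HB is perpendicular to BE, with radius 11.3, so the center H sits 11.3 in from both sides at H = (-41.6, -20.9). That places the tangent points at S = (-52.9, -20.9) on WS and B = (-41.6, -32.2) on BE. Then |KS| = |S − K| = 56.9.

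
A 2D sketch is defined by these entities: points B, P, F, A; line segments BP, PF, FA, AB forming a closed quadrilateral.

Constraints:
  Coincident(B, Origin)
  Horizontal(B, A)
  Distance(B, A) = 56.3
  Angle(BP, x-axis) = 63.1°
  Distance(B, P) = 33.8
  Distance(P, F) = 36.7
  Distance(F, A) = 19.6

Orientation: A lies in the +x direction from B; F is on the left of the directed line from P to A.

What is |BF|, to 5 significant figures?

53.472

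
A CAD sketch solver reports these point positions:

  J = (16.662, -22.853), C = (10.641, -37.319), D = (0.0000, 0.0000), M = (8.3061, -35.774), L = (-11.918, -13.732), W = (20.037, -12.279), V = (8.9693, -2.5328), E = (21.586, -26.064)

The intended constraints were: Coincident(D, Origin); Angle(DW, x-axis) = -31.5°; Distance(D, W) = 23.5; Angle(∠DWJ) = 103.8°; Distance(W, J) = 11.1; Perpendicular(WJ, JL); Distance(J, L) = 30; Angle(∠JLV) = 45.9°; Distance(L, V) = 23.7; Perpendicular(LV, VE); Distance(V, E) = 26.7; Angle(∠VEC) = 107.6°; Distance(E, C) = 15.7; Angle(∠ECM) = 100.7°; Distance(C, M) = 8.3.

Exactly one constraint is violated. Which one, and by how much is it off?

Distance(C, M) = 8.3 — off by 5.50.

D = (0.00, 0.00) ✓; DW at -31.50° ✓; |DW| = 23.50 ✓; ∠DWJ = 103.8° ✓; |WJ| = 11.10 ✓; ∠(WJ, JL) = 90.00° ✓; |JL| = 30.00 ✓; ∠JLV = 45.90° ✓; |LV| = 23.70 ✓; ∠(LV, VE) = 90.00° ✓; |VE| = 26.70 ✓; ∠VEC = 107.6° ✓; |EC| = 15.70 ✓; ∠ECM = 100.7° ✓; |CM| = 2.800 ✗.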